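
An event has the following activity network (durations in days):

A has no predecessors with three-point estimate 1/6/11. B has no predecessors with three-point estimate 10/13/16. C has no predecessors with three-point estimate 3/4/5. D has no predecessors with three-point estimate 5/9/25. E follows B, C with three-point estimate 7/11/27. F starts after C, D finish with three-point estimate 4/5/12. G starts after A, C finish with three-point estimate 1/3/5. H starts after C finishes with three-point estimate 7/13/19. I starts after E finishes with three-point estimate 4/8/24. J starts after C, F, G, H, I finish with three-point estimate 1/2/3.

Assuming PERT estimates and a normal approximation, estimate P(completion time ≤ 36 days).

0.339

te_A = (1 + 4·6 + 11)/6 = 36/6 = 6; σ²_A = ((11−1)/6)² = 2.778
te_B = (10 + 4·13 + 16)/6 = 78/6 = 13; σ²_B = ((16−10)/6)² = 1.000
te_C = (3 + 4·4 + 5)/6 = 24/6 = 4; σ²_C = ((5−3)/6)² = 0.111
te_D = (5 + 4·9 + 25)/6 = 66/6 = 11; σ²_D = ((25−5)/6)² = 11.111
te_E = (7 + 4·11 + 27)/6 = 78/6 = 13; σ²_E = ((27−7)/6)² = 11.111
te_F = (4 + 4·5 + 12)/6 = 36/6 = 6; σ²_F = ((12−4)/6)² = 1.778
te_G = (1 + 4·3 + 5)/6 = 18/6 = 3; σ²_G = ((5−1)/6)² = 0.444
te_H = (7 + 4·13 + 19)/6 = 78/6 = 13; σ²_H = ((19−7)/6)² = 4.000
te_I = (4 + 4·8 + 24)/6 = 60/6 = 10; σ²_I = ((24−4)/6)² = 11.111
te_J = (1 + 4·2 + 3)/6 = 12/6 = 2; σ²_J = ((3−1)/6)² = 0.111

Forward pass:
ES_A = 0; EF_A = 6
ES_B = 0; EF_B = 13
ES_C = 0; EF_C = 4
ES_D = 0; EF_D = 11
ES_E = max(EF_B=13, EF_C=4) = 13; EF_E = 13+13 = 26
ES_F = max(EF_C=4, EF_D=11) = 11; EF_F = 11+6 = 17
ES_G = max(EF_A=6, EF_C=4) = 6; EF_G = 6+3 = 9
ES_H = 4; EF_H = 4+13 = 17
ES_I = 26; EF_I = 26+10 = 36
ES_J = max(EF_C=4, EF_F=17, EF_G=9, EF_H=17, EF_I=36) = 36; EF_J = 36+2 = 38
Expected project duration μ = 38 days. Critical path: B → E → I → J.

Variance along critical path = 1.000 + 11.111 + 11.111 + 0.111 = 23.333; σ = √23.333 = 4.830 days.
Z = (36 − 38) / 4.830 = -0.414
P(T ≤ 36) = Φ(-0.414) ≈ 0.339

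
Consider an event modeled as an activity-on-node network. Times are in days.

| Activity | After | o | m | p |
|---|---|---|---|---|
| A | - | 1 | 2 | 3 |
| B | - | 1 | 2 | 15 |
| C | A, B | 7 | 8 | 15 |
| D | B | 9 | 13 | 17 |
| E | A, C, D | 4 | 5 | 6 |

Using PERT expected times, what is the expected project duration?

te_A = (1 + 4·2 + 3)/6 = 12/6 = 2
te_B = (1 + 4·2 + 15)/6 = 24/6 = 4
te_C = (7 + 4·8 + 15)/6 = 54/6 = 9
te_D = (9 + 4·13 + 17)/6 = 78/6 = 13
te_E = (4 + 4·5 + 6)/6 = 30/6 = 5

Forward pass:
ES_A = 0; EF_A = 2
ES_B = 0; EF_B = 4
ES_C = max(EF_A=2, EF_B=4) = 4; EF_C = 4+9 = 13
ES_D = 4; EF_D = 4+13 = 17
ES_E = max(EF_A=2, EF_C=13, EF_D=17) = 17; EF_E = 17+5 = 22
Expected project duration μ = 22 days. Critical path: B → D → E.

22 days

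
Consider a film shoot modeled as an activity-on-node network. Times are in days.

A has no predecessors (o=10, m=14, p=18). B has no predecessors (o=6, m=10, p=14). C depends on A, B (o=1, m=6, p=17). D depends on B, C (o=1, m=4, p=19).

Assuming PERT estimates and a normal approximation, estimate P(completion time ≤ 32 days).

te_A = (10 + 4·14 + 18)/6 = 84/6 = 14; σ²_A = ((18−10)/6)² = 1.778
te_B = (6 + 4·10 + 14)/6 = 60/6 = 10; σ²_B = ((14−6)/6)² = 1.778
te_C = (1 + 4·6 + 17)/6 = 42/6 = 7; σ²_C = ((17−1)/6)² = 7.111
te_D = (1 + 4·4 + 19)/6 = 36/6 = 6; σ²_D = ((19−1)/6)² = 9.000

Forward pass:
ES_A = 0; EF_A = 14
ES_B = 0; EF_B = 10
ES_C = max(EF_A=14, EF_B=10) = 14; EF_C = 14+7 = 21
ES_D = max(EF_B=10, EF_C=21) = 21; EF_D = 21+6 = 27
Expected project duration μ = 27 days. Critical path: A → C → D.

Variance along critical path = 1.778 + 7.111 + 9.000 = 17.889; σ = √17.889 = 4.230 days.
Z = (32 − 27) / 4.230 = 1.182
P(T ≤ 32) = Φ(1.182) ≈ 0.881

0.881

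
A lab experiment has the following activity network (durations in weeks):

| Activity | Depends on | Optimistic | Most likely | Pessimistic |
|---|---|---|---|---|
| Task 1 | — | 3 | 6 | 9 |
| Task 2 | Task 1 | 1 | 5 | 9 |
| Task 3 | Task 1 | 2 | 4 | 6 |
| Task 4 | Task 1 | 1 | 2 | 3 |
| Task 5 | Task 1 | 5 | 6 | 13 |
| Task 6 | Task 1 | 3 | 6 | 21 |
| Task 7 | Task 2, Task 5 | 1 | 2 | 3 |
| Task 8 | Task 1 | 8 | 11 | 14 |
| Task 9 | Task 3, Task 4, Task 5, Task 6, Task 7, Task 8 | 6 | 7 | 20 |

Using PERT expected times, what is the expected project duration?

te_Task 1 = (3 + 4·6 + 9)/6 = 36/6 = 6
te_Task 2 = (1 + 4·5 + 9)/6 = 30/6 = 5
te_Task 3 = (2 + 4·4 + 6)/6 = 24/6 = 4
te_Task 4 = (1 + 4·2 + 3)/6 = 12/6 = 2
te_Task 5 = (5 + 4·6 + 13)/6 = 42/6 = 7
te_Task 6 = (3 + 4·6 + 21)/6 = 48/6 = 8
te_Task 7 = (1 + 4·2 + 3)/6 = 12/6 = 2
te_Task 8 = (8 + 4·11 + 14)/6 = 66/6 = 11
te_Task 9 = (6 + 4·7 + 20)/6 = 54/6 = 9

Forward pass:
ES_Task 1 = 0; EF_Task 1 = 6
ES_Task 2 = 6; EF_Task 2 = 6+5 = 11
ES_Task 3 = 6; EF_Task 3 = 6+4 = 10
ES_Task 4 = 6; EF_Task 4 = 6+2 = 8
ES_Task 5 = 6; EF_Task 5 = 6+7 = 13
ES_Task 6 = 6; EF_Task 6 = 6+8 = 14
ES_Task 7 = max(EF_Task 2=11, EF_Task 5=13) = 13; EF_Task 7 = 13+2 = 15
ES_Task 8 = 6; EF_Task 8 = 6+11 = 17
ES_Task 9 = max(EF_Task 3=10, EF_Task 4=8, EF_Task 5=13, EF_Task 6=14, EF_Task 7=15, EF_Task 8=17) = 17; EF_Task 9 = 17+9 = 26
Expected project duration μ = 26 weeks. Critical path: Task 1 → Task 8 → Task 9.

26 weeks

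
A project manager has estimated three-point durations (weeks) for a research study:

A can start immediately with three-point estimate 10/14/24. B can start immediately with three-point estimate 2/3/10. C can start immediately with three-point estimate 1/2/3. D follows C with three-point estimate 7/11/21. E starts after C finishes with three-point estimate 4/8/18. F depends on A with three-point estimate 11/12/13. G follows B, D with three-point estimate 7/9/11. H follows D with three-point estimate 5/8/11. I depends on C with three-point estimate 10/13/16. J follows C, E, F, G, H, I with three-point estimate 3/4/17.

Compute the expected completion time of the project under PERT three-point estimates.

te_A = (10 + 4·14 + 24)/6 = 90/6 = 15
te_B = (2 + 4·3 + 10)/6 = 24/6 = 4
te_C = (1 + 4·2 + 3)/6 = 12/6 = 2
te_D = (7 + 4·11 + 21)/6 = 72/6 = 12
te_E = (4 + 4·8 + 18)/6 = 54/6 = 9
te_F = (11 + 4·12 + 13)/6 = 72/6 = 12
te_G = (7 + 4·9 + 11)/6 = 54/6 = 9
te_H = (5 + 4·8 + 11)/6 = 48/6 = 8
te_I = (10 + 4·13 + 16)/6 = 78/6 = 13
te_J = (3 + 4·4 + 17)/6 = 36/6 = 6

Forward pass:
ES_A = 0; EF_A = 15
ES_B = 0; EF_B = 4
ES_C = 0; EF_C = 2
ES_D = 2; EF_D = 2+12 = 14
ES_E = 2; EF_E = 2+9 = 11
ES_F = 15; EF_F = 15+12 = 27
ES_G = max(EF_B=4, EF_D=14) = 14; EF_G = 14+9 = 23
ES_H = 14; EF_H = 14+8 = 22
ES_I = 2; EF_I = 2+13 = 15
ES_J = max(EF_C=2, EF_E=11, EF_F=27, EF_G=23, EF_H=22, EF_I=15) = 27; EF_J = 27+6 = 33
Expected project duration μ = 33 weeks. Critical path: A → F → J.

33 weeks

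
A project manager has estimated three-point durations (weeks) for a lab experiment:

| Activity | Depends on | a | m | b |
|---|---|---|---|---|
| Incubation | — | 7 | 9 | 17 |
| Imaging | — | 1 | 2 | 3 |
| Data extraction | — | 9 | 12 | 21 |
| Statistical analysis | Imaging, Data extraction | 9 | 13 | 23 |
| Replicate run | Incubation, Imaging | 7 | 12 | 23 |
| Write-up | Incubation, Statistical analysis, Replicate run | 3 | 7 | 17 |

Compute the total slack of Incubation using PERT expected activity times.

4 weeks

te_Incubation = (7 + 4·9 + 17)/6 = 60/6 = 10
te_Imaging = (1 + 4·2 + 3)/6 = 12/6 = 2
te_Data extraction = (9 + 4·12 + 21)/6 = 78/6 = 13
te_Statistical analysis = (9 + 4·13 + 23)/6 = 84/6 = 14
te_Replicate run = (7 + 4·12 + 23)/6 = 78/6 = 13
te_Write-up = (3 + 4·7 + 17)/6 = 48/6 = 8

Forward pass:
ES_Incubation = 0; EF_Incubation = 10
ES_Imaging = 0; EF_Imaging = 2
ES_Data extraction = 0; EF_Data extraction = 13
ES_Statistical analysis = max(EF_Imaging=2, EF_Data extraction=13) = 13; EF_Statistical analysis = 13+14 = 27
ES_Replicate run = max(EF_Incubation=10, EF_Imaging=2) = 10; EF_Replicate run = 10+13 = 23
ES_Write-up = max(EF_Incubation=10, EF_Statistical analysis=27, EF_Replicate run=23) = 27; EF_Write-up = 27+8 = 35
Expected project duration μ = 35 weeks. Critical path: Data extraction → Statistical analysis → Write-up.

Backward pass:
LF_Write-up = 35; LS_Write-up = 35−8 = 27
LF_Replicate run = LS_Write-up = 27; LS_Replicate run = 27−13 = 14
LF_Statistical analysis = LS_Write-up = 27; LS_Statistical analysis = 27−14 = 13
LF_Data extraction = LS_Statistical analysis = 13; LS_Data extraction = 13−13 = 0
LF_Imaging = min(LS_Statistical analysis=13, LS_Replicate run=14) = 13; LS_Imaging = 13−2 = 11
LF_Incubation = min(LS_Replicate run=14, LS_Write-up=27) = 14; LS_Incubation = 14−10 = 4
Slack_Incubation = LS_Incubation − ES_Incubation = 4 − 0 = 4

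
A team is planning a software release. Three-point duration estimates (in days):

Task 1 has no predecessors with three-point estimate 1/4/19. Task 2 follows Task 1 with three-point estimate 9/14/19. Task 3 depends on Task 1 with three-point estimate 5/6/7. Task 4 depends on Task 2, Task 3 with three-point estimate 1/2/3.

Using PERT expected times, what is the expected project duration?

22 days

te_Task 1 = (1 + 4·4 + 19)/6 = 36/6 = 6
te_Task 2 = (9 + 4·14 + 19)/6 = 84/6 = 14
te_Task 3 = (5 + 4·6 + 7)/6 = 36/6 = 6
te_Task 4 = (1 + 4·2 + 3)/6 = 12/6 = 2

Forward pass:
ES_Task 1 = 0; EF_Task 1 = 6
ES_Task 2 = 6; EF_Task 2 = 6+14 = 20
ES_Task 3 = 6; EF_Task 3 = 6+6 = 12
ES_Task 4 = max(EF_Task 2=20, EF_Task 3=12) = 20; EF_Task 4 = 20+2 = 22
Expected project duration μ = 22 days. Critical path: Task 1 → Task 2 → Task 4.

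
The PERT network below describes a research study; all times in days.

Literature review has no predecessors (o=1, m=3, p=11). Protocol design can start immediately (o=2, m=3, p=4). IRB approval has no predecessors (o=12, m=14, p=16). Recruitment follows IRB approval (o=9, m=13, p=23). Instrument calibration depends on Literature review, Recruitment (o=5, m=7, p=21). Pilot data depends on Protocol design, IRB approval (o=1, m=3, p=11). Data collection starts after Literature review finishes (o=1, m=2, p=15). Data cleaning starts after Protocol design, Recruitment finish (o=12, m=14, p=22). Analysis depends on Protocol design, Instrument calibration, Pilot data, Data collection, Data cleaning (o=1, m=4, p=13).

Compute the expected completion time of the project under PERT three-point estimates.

te_Literature review = (1 + 4·3 + 11)/6 = 24/6 = 4
te_Protocol design = (2 + 4·3 + 4)/6 = 18/6 = 3
te_IRB approval = (12 + 4·14 + 16)/6 = 84/6 = 14
te_Recruitment = (9 + 4·13 + 23)/6 = 84/6 = 14
te_Instrument calibration = (5 + 4·7 + 21)/6 = 54/6 = 9
te_Pilot data = (1 + 4·3 + 11)/6 = 24/6 = 4
te_Data collection = (1 + 4·2 + 15)/6 = 24/6 = 4
te_Data cleaning = (12 + 4·14 + 22)/6 = 90/6 = 15
te_Analysis = (1 + 4·4 + 13)/6 = 30/6 = 5

Forward pass:
ES_Literature review = 0; EF_Literature review = 4
ES_Protocol design = 0; EF_Protocol design = 3
ES_IRB approval = 0; EF_IRB approval = 14
ES_Recruitment = 14; EF_Recruitment = 14+14 = 28
ES_Instrument calibration = max(EF_Literature review=4, EF_Recruitment=28) = 28; EF_Instrument calibration = 28+9 = 37
ES_Pilot data = max(EF_Protocol design=3, EF_IRB approval=14) = 14; EF_Pilot data = 14+4 = 18
ES_Data collection = 4; EF_Data collection = 4+4 = 8
ES_Data cleaning = max(EF_Protocol design=3, EF_Recruitment=28) = 28; EF_Data cleaning = 28+15 = 43
ES_Analysis = max(EF_Protocol design=3, EF_Instrument calibration=37, EF_Pilot data=18, EF_Data collection=8, EF_Data cleaning=43) = 43; EF_Analysis = 43+5 = 48
Expected project duration μ = 48 days. Critical path: IRB approval → Recruitment → Data cleaning → Analysis.

48 days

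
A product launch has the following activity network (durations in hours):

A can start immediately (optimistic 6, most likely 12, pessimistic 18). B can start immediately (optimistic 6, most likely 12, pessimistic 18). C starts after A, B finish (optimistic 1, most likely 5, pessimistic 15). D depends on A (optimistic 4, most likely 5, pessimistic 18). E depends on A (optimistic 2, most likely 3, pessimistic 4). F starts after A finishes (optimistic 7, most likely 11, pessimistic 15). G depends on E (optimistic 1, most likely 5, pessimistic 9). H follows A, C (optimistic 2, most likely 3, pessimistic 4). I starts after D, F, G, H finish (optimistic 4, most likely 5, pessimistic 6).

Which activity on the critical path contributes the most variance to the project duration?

te_A = (6 + 4·12 + 18)/6 = 72/6 = 12; σ²_A = ((18−6)/6)² = 4.000
te_B = (6 + 4·12 + 18)/6 = 72/6 = 12; σ²_B = ((18−6)/6)² = 4.000
te_C = (1 + 4·5 + 15)/6 = 36/6 = 6; σ²_C = ((15−1)/6)² = 5.444
te_D = (4 + 4·5 + 18)/6 = 42/6 = 7; σ²_D = ((18−4)/6)² = 5.444
te_E = (2 + 4·3 + 4)/6 = 18/6 = 3; σ²_E = ((4−2)/6)² = 0.111
te_F = (7 + 4·11 + 15)/6 = 66/6 = 11; σ²_F = ((15−7)/6)² = 1.778
te_G = (1 + 4·5 + 9)/6 = 30/6 = 5; σ²_G = ((9−1)/6)² = 1.778
te_H = (2 + 4·3 + 4)/6 = 18/6 = 3; σ²_H = ((4−2)/6)² = 0.111
te_I = (4 + 4·5 + 6)/6 = 30/6 = 5; σ²_I = ((6−4)/6)² = 0.111

Forward pass:
ES_A = 0; EF_A = 12
ES_B = 0; EF_B = 12
ES_C = max(EF_A=12, EF_B=12) = 12; EF_C = 12+6 = 18
ES_D = 12; EF_D = 12+7 = 19
ES_E = 12; EF_E = 12+3 = 15
ES_F = 12; EF_F = 12+11 = 23
ES_G = 15; EF_G = 15+5 = 20
ES_H = max(EF_A=12, EF_C=18) = 18; EF_H = 18+3 = 21
ES_I = max(EF_D=19, EF_F=23, EF_G=20, EF_H=21) = 23; EF_I = 23+5 = 28
Expected project duration μ = 28 hours. Critical path: A → F → I.

Variances on critical path: σ²_A=4.000, σ²_F=1.778, σ²_I=0.111.
Largest is σ²_A = 4.000.

A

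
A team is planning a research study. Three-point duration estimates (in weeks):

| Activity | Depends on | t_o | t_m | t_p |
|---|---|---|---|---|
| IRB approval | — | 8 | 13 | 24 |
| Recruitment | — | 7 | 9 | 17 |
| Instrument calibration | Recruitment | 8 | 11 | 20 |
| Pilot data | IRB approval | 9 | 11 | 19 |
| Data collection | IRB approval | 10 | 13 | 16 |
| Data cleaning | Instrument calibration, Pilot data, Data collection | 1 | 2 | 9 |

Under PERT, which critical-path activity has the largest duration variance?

te_IRB approval = (8 + 4·13 + 24)/6 = 84/6 = 14; σ²_IRB approval = ((24−8)/6)² = 7.111
te_Recruitment = (7 + 4·9 + 17)/6 = 60/6 = 10; σ²_Recruitment = ((17−7)/6)² = 2.778
te_Instrument calibration = (8 + 4·11 + 20)/6 = 72/6 = 12; σ²_Instrument calibration = ((20−8)/6)² = 4.000
te_Pilot data = (9 + 4·11 + 19)/6 = 72/6 = 12; σ²_Pilot data = ((19−9)/6)² = 2.778
te_Data collection = (10 + 4·13 + 16)/6 = 78/6 = 13; σ²_Data collection = ((16−10)/6)² = 1.000
te_Data cleaning = (1 + 4·2 + 9)/6 = 18/6 = 3; σ²_Data cleaning = ((9−1)/6)² = 1.778

Forward pass:
ES_IRB approval = 0; EF_IRB approval = 14
ES_Recruitment = 0; EF_Recruitment = 10
ES_Instrument calibration = 10; EF_Instrument calibration = 10+12 = 22
ES_Pilot data = 14; EF_Pilot data = 14+12 = 26
ES_Data collection = 14; EF_Data collection = 14+13 = 27
ES_Data cleaning = max(EF_Instrument calibration=22, EF_Pilot data=26, EF_Data collection=27) = 27; EF_Data cleaning = 27+3 = 30
Expected project duration μ = 30 weeks. Critical path: IRB approval → Data collection → Data cleaning.

Variances on critical path: σ²_IRB approval=7.111, σ²_Data collection=1.000, σ²_Data cleaning=1.778.
Largest is σ²_IRB approval = 7.111.

IRB approval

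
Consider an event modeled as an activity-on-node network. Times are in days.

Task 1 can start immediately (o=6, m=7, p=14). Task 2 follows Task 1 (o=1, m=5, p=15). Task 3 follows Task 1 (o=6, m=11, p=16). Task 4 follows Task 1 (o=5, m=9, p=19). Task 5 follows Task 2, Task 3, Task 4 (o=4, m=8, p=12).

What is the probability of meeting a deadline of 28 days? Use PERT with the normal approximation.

0.654

te_Task 1 = (6 + 4·7 + 14)/6 = 48/6 = 8; σ²_Task 1 = ((14−6)/6)² = 1.778
te_Task 2 = (1 + 4·5 + 15)/6 = 36/6 = 6; σ²_Task 2 = ((15−1)/6)² = 5.444
te_Task 3 = (6 + 4·11 + 16)/6 = 66/6 = 11; σ²_Task 3 = ((16−6)/6)² = 2.778
te_Task 4 = (5 + 4·9 + 19)/6 = 60/6 = 10; σ²_Task 4 = ((19−5)/6)² = 5.444
te_Task 5 = (4 + 4·8 + 12)/6 = 48/6 = 8; σ²_Task 5 = ((12−4)/6)² = 1.778

Forward pass:
ES_Task 1 = 0; EF_Task 1 = 8
ES_Task 2 = 8; EF_Task 2 = 8+6 = 14
ES_Task 3 = 8; EF_Task 3 = 8+11 = 19
ES_Task 4 = 8; EF_Task 4 = 8+10 = 18
ES_Task 5 = max(EF_Task 2=14, EF_Task 3=19, EF_Task 4=18) = 19; EF_Task 5 = 19+8 = 27
Expected project duration μ = 27 days. Critical path: Task 1 → Task 3 → Task 5.

Variance along critical path = 1.778 + 2.778 + 1.778 = 6.333; σ = √6.333 = 2.517 days.
Z = (28 − 27) / 2.517 = 0.397
P(T ≤ 28) = Φ(0.397) ≈ 0.654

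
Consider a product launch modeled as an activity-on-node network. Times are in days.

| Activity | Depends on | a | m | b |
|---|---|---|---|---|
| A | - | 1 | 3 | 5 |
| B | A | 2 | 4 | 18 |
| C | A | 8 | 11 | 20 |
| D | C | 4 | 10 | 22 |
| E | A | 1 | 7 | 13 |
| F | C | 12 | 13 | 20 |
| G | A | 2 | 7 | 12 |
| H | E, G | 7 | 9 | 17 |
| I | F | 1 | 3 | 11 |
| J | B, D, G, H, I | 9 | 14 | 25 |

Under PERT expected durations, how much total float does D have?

te_A = (1 + 4·3 + 5)/6 = 18/6 = 3
te_B = (2 + 4·4 + 18)/6 = 36/6 = 6
te_C = (8 + 4·11 + 20)/6 = 72/6 = 12
te_D = (4 + 4·10 + 22)/6 = 66/6 = 11
te_E = (1 + 4·7 + 13)/6 = 42/6 = 7
te_F = (12 + 4·13 + 20)/6 = 84/6 = 14
te_G = (2 + 4·7 + 12)/6 = 42/6 = 7
te_H = (7 + 4·9 + 17)/6 = 60/6 = 10
te_I = (1 + 4·3 + 11)/6 = 24/6 = 4
te_J = (9 + 4·14 + 25)/6 = 90/6 = 15

Forward pass:
ES_A = 0; EF_A = 3
ES_B = 3; EF_B = 3+6 = 9
ES_C = 3; EF_C = 3+12 = 15
ES_D = 15; EF_D = 15+11 = 26
ES_E = 3; EF_E = 3+7 = 10
ES_F = 15; EF_F = 15+14 = 29
ES_G = 3; EF_G = 3+7 = 10
ES_H = max(EF_E=10, EF_G=10) = 10; EF_H = 10+10 = 20
ES_I = 29; EF_I = 29+4 = 33
ES_J = max(EF_B=9, EF_D=26, EF_G=10, EF_H=20, EF_I=33) = 33; EF_J = 33+15 = 48
Expected project duration μ = 48 days. Critical path: A → C → F → I → J.

Backward pass:
LF_J = 48; LS_J = 48−15 = 33
LF_I = LS_J = 33; LS_I = 33−4 = 29
LF_H = LS_J = 33; LS_H = 33−10 = 23
LF_G = min(LS_H=23, LS_J=33) = 23; LS_G = 23−7 = 16
LF_F = LS_I = 29; LS_F = 29−14 = 15
LF_E = LS_H = 23; LS_E = 23−7 = 16
LF_D = LS_J = 33; LS_D = 33−11 = 22
LF_C = min(LS_D=22, LS_F=15) = 15; LS_C = 15−12 = 3
LF_B = LS_J = 33; LS_B = 33−6 = 27
LF_A = min(LS_B=27, LS_C=3, LS_E=16, LS_G=16) = 3; LS_A = 3−3 = 0
Slack_D = LS_D − ES_D = 22 − 15 = 7

7 days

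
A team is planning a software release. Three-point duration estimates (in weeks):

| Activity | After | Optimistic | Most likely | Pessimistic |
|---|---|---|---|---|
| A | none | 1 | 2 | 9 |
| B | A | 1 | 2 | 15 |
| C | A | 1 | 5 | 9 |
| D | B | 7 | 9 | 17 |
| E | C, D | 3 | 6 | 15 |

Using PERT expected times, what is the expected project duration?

24 weeks

te_A = (1 + 4·2 + 9)/6 = 18/6 = 3
te_B = (1 + 4·2 + 15)/6 = 24/6 = 4
te_C = (1 + 4·5 + 9)/6 = 30/6 = 5
te_D = (7 + 4·9 + 17)/6 = 60/6 = 10
te_E = (3 + 4·6 + 15)/6 = 42/6 = 7

Forward pass:
ES_A = 0; EF_A = 3
ES_B = 3; EF_B = 3+4 = 7
ES_C = 3; EF_C = 3+5 = 8
ES_D = 7; EF_D = 7+10 = 17
ES_E = max(EF_C=8, EF_D=17) = 17; EF_E = 17+7 = 24
Expected project duration μ = 24 weeks. Critical path: A → B → D → E.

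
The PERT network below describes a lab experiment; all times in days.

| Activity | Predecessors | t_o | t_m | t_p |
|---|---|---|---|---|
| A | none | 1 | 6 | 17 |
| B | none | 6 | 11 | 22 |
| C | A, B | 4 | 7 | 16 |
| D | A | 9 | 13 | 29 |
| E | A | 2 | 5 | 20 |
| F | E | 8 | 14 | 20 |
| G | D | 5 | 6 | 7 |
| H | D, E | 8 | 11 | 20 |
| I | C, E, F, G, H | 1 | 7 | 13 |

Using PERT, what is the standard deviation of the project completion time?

5.12 days

te_A = (1 + 4·6 + 17)/6 = 42/6 = 7; σ²_A = ((17−1)/6)² = 7.111
te_B = (6 + 4·11 + 22)/6 = 72/6 = 12; σ²_B = ((22−6)/6)² = 7.111
te_C = (4 + 4·7 + 16)/6 = 48/6 = 8; σ²_C = ((16−4)/6)² = 4.000
te_D = (9 + 4·13 + 29)/6 = 90/6 = 15; σ²_D = ((29−9)/6)² = 11.111
te_E = (2 + 4·5 + 20)/6 = 42/6 = 7; σ²_E = ((20−2)/6)² = 9.000
te_F = (8 + 4·14 + 20)/6 = 84/6 = 14; σ²_F = ((20−8)/6)² = 4.000
te_G = (5 + 4·6 + 7)/6 = 36/6 = 6; σ²_G = ((7−5)/6)² = 0.111
te_H = (8 + 4·11 + 20)/6 = 72/6 = 12; σ²_H = ((20−8)/6)² = 4.000
te_I = (1 + 4·7 + 13)/6 = 42/6 = 7; σ²_I = ((13−1)/6)² = 4.000

Forward pass:
ES_A = 0; EF_A = 7
ES_B = 0; EF_B = 12
ES_C = max(EF_A=7, EF_B=12) = 12; EF_C = 12+8 = 20
ES_D = 7; EF_D = 7+15 = 22
ES_E = 7; EF_E = 7+7 = 14
ES_F = 14; EF_F = 14+14 = 28
ES_G = 22; EF_G = 22+6 = 28
ES_H = max(EF_D=22, EF_E=14) = 22; EF_H = 22+12 = 34
ES_I = max(EF_C=20, EF_E=14, EF_F=28, EF_G=28, EF_H=34) = 34; EF_I = 34+7 = 41
Expected project duration μ = 41 days. Critical path: A → D → H → I.

Variance along critical path = 7.111 + 11.111 + 4.000 + 4.000 = 26.222
σ = √26.222 = 5.121 days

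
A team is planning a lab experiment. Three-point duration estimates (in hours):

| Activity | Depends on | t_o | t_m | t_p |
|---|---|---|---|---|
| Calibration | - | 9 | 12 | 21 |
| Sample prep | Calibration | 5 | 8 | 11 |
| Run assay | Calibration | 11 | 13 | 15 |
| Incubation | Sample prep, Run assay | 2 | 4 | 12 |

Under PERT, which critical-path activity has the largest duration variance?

Calibration

te_Calibration = (9 + 4·12 + 21)/6 = 78/6 = 13; σ²_Calibration = ((21−9)/6)² = 4.000
te_Sample prep = (5 + 4·8 + 11)/6 = 48/6 = 8; σ²_Sample prep = ((11−5)/6)² = 1.000
te_Run assay = (11 + 4·13 + 15)/6 = 78/6 = 13; σ²_Run assay = ((15−11)/6)² = 0.444
te_Incubation = (2 + 4·4 + 12)/6 = 30/6 = 5; σ²_Incubation = ((12−2)/6)² = 2.778

Forward pass:
ES_Calibration = 0; EF_Calibration = 13
ES_Sample prep = 13; EF_Sample prep = 13+8 = 21
ES_Run assay = 13; EF_Run assay = 13+13 = 26
ES_Incubation = max(EF_Sample prep=21, EF_Run assay=26) = 26; EF_Incubation = 26+5 = 31
Expected project duration μ = 31 hours. Critical path: Calibration → Run assay → Incubation.

Variances on critical path: σ²_Calibration=4.000, σ²_Run assay=0.444, σ²_Incubation=2.778.
Largest is σ²_Calibration = 4.000.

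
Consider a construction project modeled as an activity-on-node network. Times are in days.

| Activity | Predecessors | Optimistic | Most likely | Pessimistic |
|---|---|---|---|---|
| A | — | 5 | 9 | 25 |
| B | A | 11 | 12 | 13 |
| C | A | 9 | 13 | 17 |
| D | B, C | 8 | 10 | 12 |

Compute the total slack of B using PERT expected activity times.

1 days

te_A = (5 + 4·9 + 25)/6 = 66/6 = 11
te_B = (11 + 4·12 + 13)/6 = 72/6 = 12
te_C = (9 + 4·13 + 17)/6 = 78/6 = 13
te_D = (8 + 4·10 + 12)/6 = 60/6 = 10

Forward pass:
ES_A = 0; EF_A = 11
ES_B = 11; EF_B = 11+12 = 23
ES_C = 11; EF_C = 11+13 = 24
ES_D = max(EF_B=23, EF_C=24) = 24; EF_D = 24+10 = 34
Expected project duration μ = 34 days. Critical path: A → C → D.

Backward pass:
LF_D = 34; LS_D = 34−10 = 24
LF_C = LS_D = 24; LS_C = 24−13 = 11
LF_B = LS_D = 24; LS_B = 24−12 = 12
LF_A = min(LS_B=12, LS_C=11) = 11; LS_A = 11−11 = 0
Slack_B = LS_B − ES_B = 12 − 11 = 1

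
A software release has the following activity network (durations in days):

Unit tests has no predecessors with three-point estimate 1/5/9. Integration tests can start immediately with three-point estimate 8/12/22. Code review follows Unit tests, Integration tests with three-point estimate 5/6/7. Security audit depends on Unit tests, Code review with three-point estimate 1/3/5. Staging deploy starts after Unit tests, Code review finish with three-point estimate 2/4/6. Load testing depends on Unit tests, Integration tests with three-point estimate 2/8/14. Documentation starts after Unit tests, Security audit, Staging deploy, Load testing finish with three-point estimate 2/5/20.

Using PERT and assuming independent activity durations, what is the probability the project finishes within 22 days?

te_Unit tests = (1 + 4·5 + 9)/6 = 30/6 = 5; σ²_Unit tests = ((9−1)/6)² = 1.778
te_Integration tests = (8 + 4·12 + 22)/6 = 78/6 = 13; σ²_Integration tests = ((22−8)/6)² = 5.444
te_Code review = (5 + 4·6 + 7)/6 = 36/6 = 6; σ²_Code review = ((7−5)/6)² = 0.111
te_Security audit = (1 + 4·3 + 5)/6 = 18/6 = 3; σ²_Security audit = ((5−1)/6)² = 0.444
te_Staging deploy = (2 + 4·4 + 6)/6 = 24/6 = 4; σ²_Staging deploy = ((6−2)/6)² = 0.444
te_Load testing = (2 + 4·8 + 14)/6 = 48/6 = 8; σ²_Load testing = ((14−2)/6)² = 4.000
te_Documentation = (2 + 4·5 + 20)/6 = 42/6 = 7; σ²_Documentation = ((20−2)/6)² = 9.000

Forward pass:
ES_Unit tests = 0; EF_Unit tests = 5
ES_Integration tests = 0; EF_Integration tests = 13
ES_Code review = max(EF_Unit tests=5, EF_Integration tests=13) = 13; EF_Code review = 13+6 = 19
ES_Security audit = max(EF_Unit tests=5, EF_Code review=19) = 19; EF_Security audit = 19+3 = 22
ES_Staging deploy = max(EF_Unit tests=5, EF_Code review=19) = 19; EF_Staging deploy = 19+4 = 23
ES_Load testing = max(EF_Unit tests=5, EF_Integration tests=13) = 13; EF_Load testing = 13+8 = 21
ES_Documentation = max(EF_Unit tests=5, EF_Security audit=22, EF_Staging deploy=23, EF_Load testing=21) = 23; EF_Documentation = 23+7 = 30
Expected project duration μ = 30 days. Critical path: Integration tests → Code review → Staging deploy → Documentation.

Variance along critical path = 5.444 + 0.111 + 0.444 + 9.000 = 15.000; σ = √15.000 = 3.873 days.
Z = (22 − 30) / 3.873 = -2.066
P(T ≤ 22) = Φ(-2.066) ≈ 0.019

0.019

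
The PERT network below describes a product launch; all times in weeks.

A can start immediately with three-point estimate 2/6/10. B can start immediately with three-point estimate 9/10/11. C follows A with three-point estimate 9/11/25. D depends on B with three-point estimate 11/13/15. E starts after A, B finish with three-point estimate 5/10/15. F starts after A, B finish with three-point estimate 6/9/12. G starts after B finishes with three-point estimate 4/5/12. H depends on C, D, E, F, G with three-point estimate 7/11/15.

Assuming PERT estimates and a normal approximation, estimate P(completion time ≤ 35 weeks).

0.744

te_A = (2 + 4·6 + 10)/6 = 36/6 = 6; σ²_A = ((10−2)/6)² = 1.778
te_B = (9 + 4·10 + 11)/6 = 60/6 = 10; σ²_B = ((11−9)/6)² = 0.111
te_C = (9 + 4·11 + 25)/6 = 78/6 = 13; σ²_C = ((25−9)/6)² = 7.111
te_D = (11 + 4·13 + 15)/6 = 78/6 = 13; σ²_D = ((15−11)/6)² = 0.444
te_E = (5 + 4·10 + 15)/6 = 60/6 = 10; σ²_E = ((15−5)/6)² = 2.778
te_F = (6 + 4·9 + 12)/6 = 54/6 = 9; σ²_F = ((12−6)/6)² = 1.000
te_G = (4 + 4·5 + 12)/6 = 36/6 = 6; σ²_G = ((12−4)/6)² = 1.778
te_H = (7 + 4·11 + 15)/6 = 66/6 = 11; σ²_H = ((15−7)/6)² = 1.778

Forward pass:
ES_A = 0; EF_A = 6
ES_B = 0; EF_B = 10
ES_C = 6; EF_C = 6+13 = 19
ES_D = 10; EF_D = 10+13 = 23
ES_E = max(EF_A=6, EF_B=10) = 10; EF_E = 10+10 = 20
ES_F = max(EF_A=6, EF_B=10) = 10; EF_F = 10+9 = 19
ES_G = 10; EF_G = 10+6 = 16
ES_H = max(EF_C=19, EF_D=23, EF_E=20, EF_F=19, EF_G=16) = 23; EF_H = 23+11 = 34
Expected project duration μ = 34 weeks. Critical path: B → D → H.

Variance along critical path = 0.111 + 0.444 + 1.778 = 2.333; σ = √2.333 = 1.528 weeks.
Z = (35 − 34) / 1.528 = 0.655
P(T ≤ 35) = Φ(0.655) ≈ 0.744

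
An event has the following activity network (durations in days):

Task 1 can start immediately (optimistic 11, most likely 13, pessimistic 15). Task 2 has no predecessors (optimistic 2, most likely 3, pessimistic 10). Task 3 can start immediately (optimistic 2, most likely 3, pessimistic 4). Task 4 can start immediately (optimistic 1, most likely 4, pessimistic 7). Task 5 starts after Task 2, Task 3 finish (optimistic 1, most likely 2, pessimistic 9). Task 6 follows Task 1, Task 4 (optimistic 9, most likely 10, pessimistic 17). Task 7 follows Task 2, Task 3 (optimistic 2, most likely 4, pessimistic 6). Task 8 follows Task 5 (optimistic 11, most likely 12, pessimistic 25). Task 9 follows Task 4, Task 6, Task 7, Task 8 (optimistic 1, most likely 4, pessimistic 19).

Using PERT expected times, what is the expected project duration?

30 days

te_Task 1 = (11 + 4·13 + 15)/6 = 78/6 = 13
te_Task 2 = (2 + 4·3 + 10)/6 = 24/6 = 4
te_Task 3 = (2 + 4·3 + 4)/6 = 18/6 = 3
te_Task 4 = (1 + 4·4 + 7)/6 = 24/6 = 4
te_Task 5 = (1 + 4·2 + 9)/6 = 18/6 = 3
te_Task 6 = (9 + 4·10 + 17)/6 = 66/6 = 11
te_Task 7 = (2 + 4·4 + 6)/6 = 24/6 = 4
te_Task 8 = (11 + 4·12 + 25)/6 = 84/6 = 14
te_Task 9 = (1 + 4·4 + 19)/6 = 36/6 = 6

Forward pass:
ES_Task 1 = 0; EF_Task 1 = 13
ES_Task 2 = 0; EF_Task 2 = 4
ES_Task 3 = 0; EF_Task 3 = 3
ES_Task 4 = 0; EF_Task 4 = 4
ES_Task 5 = max(EF_Task 2=4, EF_Task 3=3) = 4; EF_Task 5 = 4+3 = 7
ES_Task 6 = max(EF_Task 1=13, EF_Task 4=4) = 13; EF_Task 6 = 13+11 = 24
ES_Task 7 = max(EF_Task 2=4, EF_Task 3=3) = 4; EF_Task 7 = 4+4 = 8
ES_Task 8 = 7; EF_Task 8 = 7+14 = 21
ES_Task 9 = max(EF_Task 4=4, EF_Task 6=24, EF_Task 7=8, EF_Task 8=21) = 24; EF_Task 9 = 24+6 = 30
Expected project duration μ = 30 days. Critical path: Task 1 → Task 6 → Task 9.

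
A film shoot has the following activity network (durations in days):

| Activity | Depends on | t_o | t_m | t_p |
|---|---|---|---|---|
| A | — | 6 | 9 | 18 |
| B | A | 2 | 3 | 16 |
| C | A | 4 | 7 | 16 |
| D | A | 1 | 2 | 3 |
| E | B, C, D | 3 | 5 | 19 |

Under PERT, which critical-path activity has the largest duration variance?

te_A = (6 + 4·9 + 18)/6 = 60/6 = 10; σ²_A = ((18−6)/6)² = 4.000
te_B = (2 + 4·3 + 16)/6 = 30/6 = 5; σ²_B = ((16−2)/6)² = 5.444
te_C = (4 + 4·7 + 16)/6 = 48/6 = 8; σ²_C = ((16−4)/6)² = 4.000
te_D = (1 + 4·2 + 3)/6 = 12/6 = 2; σ²_D = ((3−1)/6)² = 0.111
te_E = (3 + 4·5 + 19)/6 = 42/6 = 7; σ²_E = ((19−3)/6)² = 7.111

Forward pass:
ES_A = 0; EF_A = 10
ES_B = 10; EF_B = 10+5 = 15
ES_C = 10; EF_C = 10+8 = 18
ES_D = 10; EF_D = 10+2 = 12
ES_E = max(EF_B=15, EF_C=18, EF_D=12) = 18; EF_E = 18+7 = 25
Expected project duration μ = 25 days. Critical path: A → C → E.

Variances on critical path: σ²_A=4.000, σ²_C=4.000, σ²_E=7.111.
Largest is σ²_E = 7.111.

E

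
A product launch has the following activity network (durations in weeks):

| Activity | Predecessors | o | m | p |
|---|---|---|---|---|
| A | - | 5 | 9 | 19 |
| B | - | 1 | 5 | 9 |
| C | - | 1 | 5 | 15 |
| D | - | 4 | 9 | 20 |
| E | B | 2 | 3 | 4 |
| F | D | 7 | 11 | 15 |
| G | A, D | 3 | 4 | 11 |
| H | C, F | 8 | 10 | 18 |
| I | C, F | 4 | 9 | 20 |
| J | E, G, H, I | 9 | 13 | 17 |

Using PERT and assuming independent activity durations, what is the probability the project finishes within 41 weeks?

te_A = (5 + 4·9 + 19)/6 = 60/6 = 10; σ²_A = ((19−5)/6)² = 5.444
te_B = (1 + 4·5 + 9)/6 = 30/6 = 5; σ²_B = ((9−1)/6)² = 1.778
te_C = (1 + 4·5 + 15)/6 = 36/6 = 6; σ²_C = ((15−1)/6)² = 5.444
te_D = (4 + 4·9 + 20)/6 = 60/6 = 10; σ²_D = ((20−4)/6)² = 7.111
te_E = (2 + 4·3 + 4)/6 = 18/6 = 3; σ²_E = ((4−2)/6)² = 0.111
te_F = (7 + 4·11 + 15)/6 = 66/6 = 11; σ²_F = ((15−7)/6)² = 1.778
te_G = (3 + 4·4 + 11)/6 = 30/6 = 5; σ²_G = ((11−3)/6)² = 1.778
te_H = (8 + 4·10 + 18)/6 = 66/6 = 11; σ²_H = ((18−8)/6)² = 2.778
te_I = (4 + 4·9 + 20)/6 = 60/6 = 10; σ²_I = ((20−4)/6)² = 7.111
te_J = (9 + 4·13 + 17)/6 = 78/6 = 13; σ²_J = ((17−9)/6)² = 1.778

Forward pass:
ES_A = 0; EF_A = 10
ES_B = 0; EF_B = 5
ES_C = 0; EF_C = 6
ES_D = 0; EF_D = 10
ES_E = 5; EF_E = 5+3 = 8
ES_F = 10; EF_F = 10+11 = 21
ES_G = max(EF_A=10, EF_D=10) = 10; EF_G = 10+5 = 15
ES_H = max(EF_C=6, EF_F=21) = 21; EF_H = 21+11 = 32
ES_I = max(EF_C=6, EF_F=21) = 21; EF_I = 21+10 = 31
ES_J = max(EF_E=8, EF_G=15, EF_H=32, EF_I=31) = 32; EF_J = 32+13 = 45
Expected project duration μ = 45 weeks. Critical path: D → F → H → J.

Variance along critical path = 7.111 + 1.778 + 2.778 + 1.778 = 13.444; σ = √13.444 = 3.667 weeks.
Z = (41 − 45) / 3.667 = -1.091
P(T ≤ 41) = Φ(-1.091) ≈ 0.138

0.138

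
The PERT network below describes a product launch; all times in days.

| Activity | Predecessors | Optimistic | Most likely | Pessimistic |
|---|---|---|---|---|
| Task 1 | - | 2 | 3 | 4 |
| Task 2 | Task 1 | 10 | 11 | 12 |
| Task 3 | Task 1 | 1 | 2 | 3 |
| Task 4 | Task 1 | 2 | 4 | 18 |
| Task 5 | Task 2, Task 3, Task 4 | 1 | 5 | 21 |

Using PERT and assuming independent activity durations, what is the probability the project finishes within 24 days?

te_Task 1 = (2 + 4·3 + 4)/6 = 18/6 = 3; σ²_Task 1 = ((4−2)/6)² = 0.111
te_Task 2 = (10 + 4·11 + 12)/6 = 66/6 = 11; σ²_Task 2 = ((12−10)/6)² = 0.111
te_Task 3 = (1 + 4·2 + 3)/6 = 12/6 = 2; σ²_Task 3 = ((3−1)/6)² = 0.111
te_Task 4 = (2 + 4·4 + 18)/6 = 36/6 = 6; σ²_Task 4 = ((18−2)/6)² = 7.111
te_Task 5 = (1 + 4·5 + 21)/6 = 42/6 = 7; σ²_Task 5 = ((21−1)/6)² = 11.111

Forward pass:
ES_Task 1 = 0; EF_Task 1 = 3
ES_Task 2 = 3; EF_Task 2 = 3+11 = 14
ES_Task 3 = 3; EF_Task 3 = 3+2 = 5
ES_Task 4 = 3; EF_Task 4 = 3+6 = 9
ES_Task 5 = max(EF_Task 2=14, EF_Task 3=5, EF_Task 4=9) = 14; EF_Task 5 = 14+7 = 21
Expected project duration μ = 21 days. Critical path: Task 1 → Task 2 → Task 5.

Variance along critical path = 0.111 + 0.111 + 11.111 = 11.333; σ = √11.333 = 3.367 days.
Z = (24 − 21) / 3.367 = 0.891
P(T ≤ 24) = Φ(0.891) ≈ 0.814

0.814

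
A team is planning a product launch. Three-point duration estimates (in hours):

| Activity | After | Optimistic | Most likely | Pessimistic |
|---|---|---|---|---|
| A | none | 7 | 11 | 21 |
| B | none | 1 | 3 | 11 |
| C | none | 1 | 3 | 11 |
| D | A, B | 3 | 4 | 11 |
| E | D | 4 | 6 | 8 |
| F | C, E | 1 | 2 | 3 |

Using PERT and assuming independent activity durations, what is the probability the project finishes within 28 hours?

0.859

te_A = (7 + 4·11 + 21)/6 = 72/6 = 12; σ²_A = ((21−7)/6)² = 5.444
te_B = (1 + 4·3 + 11)/6 = 24/6 = 4; σ²_B = ((11−1)/6)² = 2.778
te_C = (1 + 4·3 + 11)/6 = 24/6 = 4; σ²_C = ((11−1)/6)² = 2.778
te_D = (3 + 4·4 + 11)/6 = 30/6 = 5; σ²_D = ((11−3)/6)² = 1.778
te_E = (4 + 4·6 + 8)/6 = 36/6 = 6; σ²_E = ((8−4)/6)² = 0.444
te_F = (1 + 4·2 + 3)/6 = 12/6 = 2; σ²_F = ((3−1)/6)² = 0.111

Forward pass:
ES_A = 0; EF_A = 12
ES_B = 0; EF_B = 4
ES_C = 0; EF_C = 4
ES_D = max(EF_A=12, EF_B=4) = 12; EF_D = 12+5 = 17
ES_E = 17; EF_E = 17+6 = 23
ES_F = max(EF_C=4, EF_E=23) = 23; EF_F = 23+2 = 25
Expected project duration μ = 25 hours. Critical path: A → D → E → F.

Variance along critical path = 5.444 + 1.778 + 0.444 + 0.111 = 7.778; σ = √7.778 = 2.789 hours.
Z = (28 − 25) / 2.789 = 1.076
P(T ≤ 28) = Φ(1.076) ≈ 0.859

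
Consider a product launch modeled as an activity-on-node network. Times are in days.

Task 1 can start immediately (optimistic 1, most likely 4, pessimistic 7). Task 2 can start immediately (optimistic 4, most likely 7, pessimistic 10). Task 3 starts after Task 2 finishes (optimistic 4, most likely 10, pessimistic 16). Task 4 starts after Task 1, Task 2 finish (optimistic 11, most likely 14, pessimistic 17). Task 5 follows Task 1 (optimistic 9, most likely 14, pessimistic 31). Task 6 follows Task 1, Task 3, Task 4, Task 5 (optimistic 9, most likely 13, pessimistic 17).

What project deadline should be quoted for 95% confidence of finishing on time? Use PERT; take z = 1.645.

37.2 days

te_Task 1 = (1 + 4·4 + 7)/6 = 24/6 = 4; σ²_Task 1 = ((7−1)/6)² = 1.000
te_Task 2 = (4 + 4·7 + 10)/6 = 42/6 = 7; σ²_Task 2 = ((10−4)/6)² = 1.000
te_Task 3 = (4 + 4·10 + 16)/6 = 60/6 = 10; σ²_Task 3 = ((16−4)/6)² = 4.000
te_Task 4 = (11 + 4·14 + 17)/6 = 84/6 = 14; σ²_Task 4 = ((17−11)/6)² = 1.000
te_Task 5 = (9 + 4·14 + 31)/6 = 96/6 = 16; σ²_Task 5 = ((31−9)/6)² = 13.444
te_Task 6 = (9 + 4·13 + 17)/6 = 78/6 = 13; σ²_Task 6 = ((17−9)/6)² = 1.778

Forward pass:
ES_Task 1 = 0; EF_Task 1 = 4
ES_Task 2 = 0; EF_Task 2 = 7
ES_Task 3 = 7; EF_Task 3 = 7+10 = 17
ES_Task 4 = max(EF_Task 1=4, EF_Task 2=7) = 7; EF_Task 4 = 7+14 = 21
ES_Task 5 = 4; EF_Task 5 = 4+16 = 20
ES_Task 6 = max(EF_Task 1=4, EF_Task 3=17, EF_Task 4=21, EF_Task 5=20) = 21; EF_Task 6 = 21+13 = 34
Expected project duration μ = 34 days. Critical path: Task 2 → Task 4 → Task 6.

Variance along critical path = 1.000 + 1.000 + 1.778 = 3.778; σ = 1.944 days.
D = μ + z·σ = 34 + 1.645·1.944 = 37.2 days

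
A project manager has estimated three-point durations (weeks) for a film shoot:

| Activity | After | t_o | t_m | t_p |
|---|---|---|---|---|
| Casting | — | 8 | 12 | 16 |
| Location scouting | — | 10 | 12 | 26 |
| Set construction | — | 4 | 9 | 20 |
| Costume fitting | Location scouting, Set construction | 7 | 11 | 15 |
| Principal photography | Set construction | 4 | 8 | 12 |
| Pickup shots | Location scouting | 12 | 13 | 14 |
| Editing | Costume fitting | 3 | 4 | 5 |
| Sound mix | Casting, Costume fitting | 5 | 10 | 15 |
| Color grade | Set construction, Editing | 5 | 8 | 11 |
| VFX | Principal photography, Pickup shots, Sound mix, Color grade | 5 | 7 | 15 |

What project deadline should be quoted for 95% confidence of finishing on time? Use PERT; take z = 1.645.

te_Casting = (8 + 4·12 + 16)/6 = 72/6 = 12; σ²_Casting = ((16−8)/6)² = 1.778
te_Location scouting = (10 + 4·12 + 26)/6 = 84/6 = 14; σ²_Location scouting = ((26−10)/6)² = 7.111
te_Set construction = (4 + 4·9 + 20)/6 = 60/6 = 10; σ²_Set construction = ((20−4)/6)² = 7.111
te_Costume fitting = (7 + 4·11 + 15)/6 = 66/6 = 11; σ²_Costume fitting = ((15−7)/6)² = 1.778
te_Principal photography = (4 + 4·8 + 12)/6 = 48/6 = 8; σ²_Principal photography = ((12−4)/6)² = 1.778
te_Pickup shots = (12 + 4·13 + 14)/6 = 78/6 = 13; σ²_Pickup shots = ((14−12)/6)² = 0.111
te_Editing = (3 + 4·4 + 5)/6 = 24/6 = 4; σ²_Editing = ((5−3)/6)² = 0.111
te_Sound mix = (5 + 4·10 + 15)/6 = 60/6 = 10; σ²_Sound mix = ((15−5)/6)² = 2.778
te_Color grade = (5 + 4·8 + 11)/6 = 48/6 = 8; σ²_Color grade = ((11−5)/6)² = 1.000
te_VFX = (5 + 4·7 + 15)/6 = 48/6 = 8; σ²_VFX = ((15−5)/6)² = 2.778

Forward pass:
ES_Casting = 0; EF_Casting = 12
ES_Location scouting = 0; EF_Location scouting = 14
ES_Set construction = 0; EF_Set construction = 10
ES_Costume fitting = max(EF_Location scouting=14, EF_Set construction=10) = 14; EF_Costume fitting = 14+11 = 25
ES_Principal photography = 10; EF_Principal photography = 10+8 = 18
ES_Pickup shots = 14; EF_Pickup shots = 14+13 = 27
ES_Editing = 25; EF_Editing = 25+4 = 29
ES_Sound mix = max(EF_Casting=12, EF_Costume fitting=25) = 25; EF_Sound mix = 25+10 = 35
ES_Color grade = max(EF_Set construction=10, EF_Editing=29) = 29; EF_Color grade = 29+8 = 37
ES_VFX = max(EF_Principal photography=18, EF_Pickup shots=27, EF_Sound mix=35, EF_Color grade=37) = 37; EF_VFX = 37+8 = 45
Expected project duration μ = 45 weeks. Critical path: Location scouting → Costume fitting → Editing → Color grade → VFX.

Variance along critical path = 7.111 + 1.778 + 0.111 + 1.000 + 2.778 = 12.778; σ = 3.575 weeks.
D = μ + z·σ = 45 + 1.645·3.575 = 50.9 weeks

50.9 weeks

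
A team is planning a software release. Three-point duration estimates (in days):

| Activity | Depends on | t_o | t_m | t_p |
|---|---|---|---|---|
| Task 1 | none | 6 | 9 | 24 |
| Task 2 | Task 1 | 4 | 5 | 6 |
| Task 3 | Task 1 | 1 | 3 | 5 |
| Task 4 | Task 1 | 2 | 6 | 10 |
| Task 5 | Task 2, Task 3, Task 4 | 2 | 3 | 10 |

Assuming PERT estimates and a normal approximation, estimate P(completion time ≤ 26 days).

0.921

te_Task 1 = (6 + 4·9 + 24)/6 = 66/6 = 11; σ²_Task 1 = ((24−6)/6)² = 9.000
te_Task 2 = (4 + 4·5 + 6)/6 = 30/6 = 5; σ²_Task 2 = ((6−4)/6)² = 0.111
te_Task 3 = (1 + 4·3 + 5)/6 = 18/6 = 3; σ²_Task 3 = ((5−1)/6)² = 0.444
te_Task 4 = (2 + 4·6 + 10)/6 = 36/6 = 6; σ²_Task 4 = ((10−2)/6)² = 1.778
te_Task 5 = (2 + 4·3 + 10)/6 = 24/6 = 4; σ²_Task 5 = ((10−2)/6)² = 1.778

Forward pass:
ES_Task 1 = 0; EF_Task 1 = 11
ES_Task 2 = 11; EF_Task 2 = 11+5 = 16
ES_Task 3 = 11; EF_Task 3 = 11+3 = 14
ES_Task 4 = 11; EF_Task 4 = 11+6 = 17
ES_Task 5 = max(EF_Task 2=16, EF_Task 3=14, EF_Task 4=17) = 17; EF_Task 5 = 17+4 = 21
Expected project duration μ = 21 days. Critical path: Task 1 → Task 4 → Task 5.

Variance along critical path = 9.000 + 1.778 + 1.778 = 12.556; σ = √12.556 = 3.543 days.
Z = (26 − 21) / 3.543 = 1.411
P(T ≤ 26) = Φ(1.411) ≈ 0.921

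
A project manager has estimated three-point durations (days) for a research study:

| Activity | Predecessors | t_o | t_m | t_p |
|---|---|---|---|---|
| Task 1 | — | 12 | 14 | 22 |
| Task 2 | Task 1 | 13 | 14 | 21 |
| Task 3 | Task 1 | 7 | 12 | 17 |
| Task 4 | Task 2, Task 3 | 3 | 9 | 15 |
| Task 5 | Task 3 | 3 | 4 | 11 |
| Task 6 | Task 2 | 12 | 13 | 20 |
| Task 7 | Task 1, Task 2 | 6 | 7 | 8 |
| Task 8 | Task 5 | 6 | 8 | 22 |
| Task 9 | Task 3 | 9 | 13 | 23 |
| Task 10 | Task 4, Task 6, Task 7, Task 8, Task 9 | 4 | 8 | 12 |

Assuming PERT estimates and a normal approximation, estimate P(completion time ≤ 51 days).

te_Task 1 = (12 + 4·14 + 22)/6 = 90/6 = 15; σ²_Task 1 = ((22−12)/6)² = 2.778
te_Task 2 = (13 + 4·14 + 21)/6 = 90/6 = 15; σ²_Task 2 = ((21−13)/6)² = 1.778
te_Task 3 = (7 + 4·12 + 17)/6 = 72/6 = 12; σ²_Task 3 = ((17−7)/6)² = 2.778
te_Task 4 = (3 + 4·9 + 15)/6 = 54/6 = 9; σ²_Task 4 = ((15−3)/6)² = 4.000
te_Task 5 = (3 + 4·4 + 11)/6 = 30/6 = 5; σ²_Task 5 = ((11−3)/6)² = 1.778
te_Task 6 = (12 + 4·13 + 20)/6 = 84/6 = 14; σ²_Task 6 = ((20−12)/6)² = 1.778
te_Task 7 = (6 + 4·7 + 8)/6 = 42/6 = 7; σ²_Task 7 = ((8−6)/6)² = 0.111
te_Task 8 = (6 + 4·8 + 22)/6 = 60/6 = 10; σ²_Task 8 = ((22−6)/6)² = 7.111
te_Task 9 = (9 + 4·13 + 23)/6 = 84/6 = 14; σ²_Task 9 = ((23−9)/6)² = 5.444
te_Task 10 = (4 + 4·8 + 12)/6 = 48/6 = 8; σ²_Task 10 = ((12−4)/6)² = 1.778

Forward pass:
ES_Task 1 = 0; EF_Task 1 = 15
ES_Task 2 = 15; EF_Task 2 = 15+15 = 30
ES_Task 3 = 15; EF_Task 3 = 15+12 = 27
ES_Task 4 = max(EF_Task 2=30, EF_Task 3=27) = 30; EF_Task 4 = 30+9 = 39
ES_Task 5 = 27; EF_Task 5 = 27+5 = 32
ES_Task 6 = 30; EF_Task 6 = 30+14 = 44
ES_Task 7 = max(EF_Task 1=15, EF_Task 2=30) = 30; EF_Task 7 = 30+7 = 37
ES_Task 8 = 32; EF_Task 8 = 32+10 = 42
ES_Task 9 = 27; EF_Task 9 = 27+14 = 41
ES_Task 10 = max(EF_Task 4=39, EF_Task 6=44, EF_Task 7=37, EF_Task 8=42, EF_Task 9=41) = 44; EF_Task 10 = 44+8 = 52
Expected project duration μ = 52 days. Critical path: Task 1 → Task 2 → Task 6 → Task 10.

Variance along critical path = 2.778 + 1.778 + 1.778 + 1.778 = 8.111; σ = √8.111 = 2.848 days.
Z = (51 − 52) / 2.848 = -0.351
P(T ≤ 51) = Φ(-0.351) ≈ 0.363

0.363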